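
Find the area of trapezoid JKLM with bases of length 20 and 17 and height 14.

Area = (20 + 17) * 14 / 2 = 518 / 2 = 259

259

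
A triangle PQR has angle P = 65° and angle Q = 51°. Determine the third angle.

angle R = 180 - 65 - 51 = 64 degrees.

64 degrees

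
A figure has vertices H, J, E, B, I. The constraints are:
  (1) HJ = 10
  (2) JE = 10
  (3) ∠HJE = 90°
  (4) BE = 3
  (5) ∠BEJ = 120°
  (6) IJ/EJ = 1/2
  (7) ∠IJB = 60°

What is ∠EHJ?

Step 1: By the law of cosines on triangle HJE: HE² = 10² + 10² − 2·10·10·cos(90°) = 200, so HE = 10·√2.
Step 2: By the inverse law of cosines on triangle EHJ: cos(∠EHJ) = ((10·√2)² + 10² − 10²) / (2·10·√2·10) = 200/282.84 = 0.7071, so ∠EHJ = 45°.

Therefore, the measure of angle ∠EHJ = 45°.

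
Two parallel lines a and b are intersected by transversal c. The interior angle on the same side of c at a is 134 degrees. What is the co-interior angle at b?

Co-interior angles (same-side interior) formed by parallel lines and a transversal are supplementary (sum to 180 degrees).
The given angle is 134 degrees.
The co-interior angle = 180 - 134 = 46 degrees.

46 degrees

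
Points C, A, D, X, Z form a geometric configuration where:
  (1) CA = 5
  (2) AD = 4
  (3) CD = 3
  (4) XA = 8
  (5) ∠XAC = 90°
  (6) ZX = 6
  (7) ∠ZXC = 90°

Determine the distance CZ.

Step 1: By the law of cosines on triangle CAX: CX² = 5² + 8² − 2·5·8·cos(90°) = 89, so CX = √89.
Step 2: By the law of cosines on triangle CXZ: CZ² = √89² + 6² − 2·√89·6·cos(90°) = 125, so CZ = 5·√5.

Therefore, the length of CZ = 5·√5.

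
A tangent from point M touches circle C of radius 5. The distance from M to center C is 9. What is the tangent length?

The tangent, radius, and line from the external point to the center form a right triangle.
The right angle is where the tangent meets the radius.
By the Pythagorean theorem: tangent² + 5² = 9²
tangent² = 81 - 25 = 56
tangent = 2*sqrt(14)

2*sqrt(14)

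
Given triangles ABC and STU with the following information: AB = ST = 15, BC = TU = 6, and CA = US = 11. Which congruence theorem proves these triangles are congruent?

The given information provides:
AB = ST = 15, BC = TU = 6, and CA = US = 11
This matches the SSS congruence theorem.
All three pairs of corresponding sides are equal (Side-Side-Side).

SSS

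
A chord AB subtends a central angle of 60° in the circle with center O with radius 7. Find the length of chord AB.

Chord length = 2r sin(θ/2)
= 2 × 7 × sin(60°/2)
= 2 × 7 × sin(30°)
= 7

7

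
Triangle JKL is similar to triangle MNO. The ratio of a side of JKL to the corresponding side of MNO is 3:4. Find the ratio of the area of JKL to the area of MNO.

Area scales with the square of linear dimensions. If every length is multiplied by 3/4, then the area is multiplied by (3/4)^2 = 9/16.
The area ratio is 9:16.

9:16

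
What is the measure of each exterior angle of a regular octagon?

Each exterior angle of a regular n-gon is 360 / n.
For n = 8: 360 / 8 = 45 degrees.

45 degrees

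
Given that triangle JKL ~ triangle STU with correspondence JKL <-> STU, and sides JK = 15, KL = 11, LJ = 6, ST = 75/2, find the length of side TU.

k = 75/2/15 = 5/2. TU = 5/2 * 11 = 55/2.

55/2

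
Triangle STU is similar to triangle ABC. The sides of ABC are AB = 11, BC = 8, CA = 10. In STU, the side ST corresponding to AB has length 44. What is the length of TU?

k = 44/11 = 4. TU = 4 * 8 = 32.

32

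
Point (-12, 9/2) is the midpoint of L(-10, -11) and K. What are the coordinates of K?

Using the midpoint formula: M = ((x1 + x2)/2, (y1 + y2)/2)
We know M = (-12, 9/2) and L = (-10, -11)
For x: -12 = (-10 + x2)/2, so x2 = 2*-12 - -10 = -14
For y: 9/2 = (-11 + y2)/2, so y2 = 2*9/2 - -11 = 20
K = (-14, 20)

(-14, 20)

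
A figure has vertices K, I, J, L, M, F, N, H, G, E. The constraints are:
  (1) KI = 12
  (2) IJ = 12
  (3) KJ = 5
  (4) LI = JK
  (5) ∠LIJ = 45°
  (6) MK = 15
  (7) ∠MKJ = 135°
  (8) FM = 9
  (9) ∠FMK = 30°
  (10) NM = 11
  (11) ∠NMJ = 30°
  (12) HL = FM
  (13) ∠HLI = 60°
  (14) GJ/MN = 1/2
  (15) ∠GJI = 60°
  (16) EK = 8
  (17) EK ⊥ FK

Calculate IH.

From the given relations: LI = JK = 5; HL = FM = 9.
Step 1: By the law of cosines on triangle ILH: IH² = 5² + 9² − 2·5·9·cos(60°) = 61, so IH = √61.

Therefore, the length of IH = √61.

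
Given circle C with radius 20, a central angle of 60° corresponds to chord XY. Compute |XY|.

Drop a perpendicular from the center to the chord, bisecting both the chord and the central angle.
Each half-chord = r sin(θ/2) = 20 sin(30°).
The full chord = 2 × 20 × sin(30°) = 20.

20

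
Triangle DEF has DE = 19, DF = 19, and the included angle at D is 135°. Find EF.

When two sides and the included angle are known, the law of cosines gives the third side.
c^2 = a^2 + b^2 - 2ab cos(C) generalizes the Pythagorean theorem to non-right triangles.
Here: EF^2 = 361 + 361 - 722*(-sqrt(2)/2) = 361*sqrt(2) + 722
EF = 19*sqrt(sqrt(2) + 2)

19*sqrt(sqrt(2) + 2)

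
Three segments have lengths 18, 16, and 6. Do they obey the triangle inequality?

Sort the sides: 6, 16, 18.
It suffices to check that the sum of the two smallest exceeds the largest:
6 + 16 = 22 > 18. ✓
Yes, a valid triangle can be formed.

Yes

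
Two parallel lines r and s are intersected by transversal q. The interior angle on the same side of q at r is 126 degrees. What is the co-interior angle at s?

Co-interior angles sum to 180: 180 - 126 = 54 degrees.

54 degrees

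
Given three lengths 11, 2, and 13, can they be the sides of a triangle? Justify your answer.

The longest side is 13. The other two sides sum to 2 + 11 = 13.
Since 13 ≤ 13, the two shorter sides cannot reach around to close the triangle.

No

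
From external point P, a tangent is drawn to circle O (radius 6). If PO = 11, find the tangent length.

The tangent, radius, and line from the external point to the center form a right triangle.
The right angle is where the tangent meets the radius.
By the Pythagorean theorem: tangent² + 6² = 11²
tangent² = 121 - 36 = 85
tangent = sqrt(85)

sqrt(85)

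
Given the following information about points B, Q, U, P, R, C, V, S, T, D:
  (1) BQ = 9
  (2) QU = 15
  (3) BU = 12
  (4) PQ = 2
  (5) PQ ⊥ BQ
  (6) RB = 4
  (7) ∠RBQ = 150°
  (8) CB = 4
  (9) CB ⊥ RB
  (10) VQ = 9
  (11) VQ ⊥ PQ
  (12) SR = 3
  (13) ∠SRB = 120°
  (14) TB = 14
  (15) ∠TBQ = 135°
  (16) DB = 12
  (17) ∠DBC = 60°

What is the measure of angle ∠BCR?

Step 1: By the law of cosines on triangle CBR: CR² = 4² + 4² − 2·4·4·cos(90°) = 32, so CR = 4·√2.
Step 2: By the inverse law of cosines on triangle BCR: cos(∠BCR) = (4² + (4·√2)² − 4²) / (2·4·4·√2) = 32/45.25 = 0.7071, so ∠BCR = 45°.

Therefore, the measure of angle ∠BCR = 45°.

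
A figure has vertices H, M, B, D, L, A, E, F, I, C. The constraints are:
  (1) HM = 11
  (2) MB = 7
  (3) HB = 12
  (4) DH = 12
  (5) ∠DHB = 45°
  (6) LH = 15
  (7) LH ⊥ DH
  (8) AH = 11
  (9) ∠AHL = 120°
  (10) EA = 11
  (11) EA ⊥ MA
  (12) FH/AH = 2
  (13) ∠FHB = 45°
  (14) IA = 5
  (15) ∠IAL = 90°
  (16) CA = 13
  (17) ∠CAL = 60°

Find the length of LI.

Step 1: By the law of cosines on triangle LHA: LA² = 15² + 11² − 2·15·11·cos(120°) = 511, so LA ≈ 22.61.
Step 2: By the law of cosines on triangle LAI: LI² = 22.61² + 5² − 2·22.61·5·cos(90°) = 536, so LI = 2·√134.

Therefore, the length of LI = 2·√134.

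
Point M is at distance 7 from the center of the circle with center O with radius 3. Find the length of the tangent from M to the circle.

Let T be the point of tangency. Then OT ⊥ MT (radius ⊥ tangent).
In right triangle OTM: OM² = OT² + MT²
7² = 3² + MT²
MT² = 40, MT = 2*sqrt(10)

2*sqrt(10)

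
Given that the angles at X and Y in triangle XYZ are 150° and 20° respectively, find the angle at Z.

angle Z = 180 - 150 - 20 = 10 degrees.

10 degrees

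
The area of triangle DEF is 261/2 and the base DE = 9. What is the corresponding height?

Area = (1/2) * base * height
height = 2 * Area / base
height = 2 * 261/2 / 9
height = 261 / 9
height = 29

29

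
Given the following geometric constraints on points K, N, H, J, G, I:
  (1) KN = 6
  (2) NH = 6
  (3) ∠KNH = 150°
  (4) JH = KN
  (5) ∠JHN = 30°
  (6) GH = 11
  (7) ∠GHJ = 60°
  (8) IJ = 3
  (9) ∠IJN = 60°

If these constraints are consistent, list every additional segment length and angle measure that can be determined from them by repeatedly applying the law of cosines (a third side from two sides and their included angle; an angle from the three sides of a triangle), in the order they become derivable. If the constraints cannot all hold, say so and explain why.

The constraints are consistent. Derivable facts, in order:
After 1 step:
- JG = √91
- KH ≈ 11.59
- NJ ≈ 3.11
After 2 steps:
- NI ≈ 3.05
- ∠GJH = 87°
- ∠HGJ = 33°
- ∠HJN = 75°
- ∠HKN = 15°
- ∠HNJ = 75°
- ∠KHN = 15°
After 3 steps:
- ∠INJ = 58.28°
- ∠JIN = 61.72°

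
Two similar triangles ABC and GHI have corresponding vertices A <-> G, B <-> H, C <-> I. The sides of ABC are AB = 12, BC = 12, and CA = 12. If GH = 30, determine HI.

Since the triangles are similar, the ratio of corresponding sides is constant.
Scale factor k = GH / AB = 30 / 12 = 5/2
HI = k * BC = 5/2 * 12 = 30

30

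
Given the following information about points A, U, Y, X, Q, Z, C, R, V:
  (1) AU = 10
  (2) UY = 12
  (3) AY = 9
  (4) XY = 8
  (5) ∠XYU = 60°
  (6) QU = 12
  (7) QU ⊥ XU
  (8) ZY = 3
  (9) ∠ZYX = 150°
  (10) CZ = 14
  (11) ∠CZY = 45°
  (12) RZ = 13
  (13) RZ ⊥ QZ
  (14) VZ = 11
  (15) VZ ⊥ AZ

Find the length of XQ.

Step 1: By the law of cosines on triangle UYX: UX² = 12² + 8² − 2·12·8·cos(60°) = 112, so UX = 4·√7.
Step 2: By the law of cosines on triangle XUQ: XQ² = (4·√7)² + 12² − 2·4·√7·12·cos(90°) = 256, so XQ = 16.

Therefore, the length of XQ = 16.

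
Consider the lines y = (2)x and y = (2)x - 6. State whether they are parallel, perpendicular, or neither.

Slope of line 1: m1 = 2
Slope of line 2: m2 = 2
Two lines are parallel if and only if they have equal slopes (or both are vertical).
Here m1 = m2 = 2, confirming the lines are parallel.

Parallel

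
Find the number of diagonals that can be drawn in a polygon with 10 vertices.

Total line segments between 10 vertices = C(10,2) = 45.
Subtract the 10 sides: 45 - 10 = 35 diagonals.

35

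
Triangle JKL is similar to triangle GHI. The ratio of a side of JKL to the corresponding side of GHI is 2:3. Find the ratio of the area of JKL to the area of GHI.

The ratio of areas of similar triangles equals the square of the side ratio.
Side ratio = 2:3
Area ratio = (2/3)^2 = 4/9 = 4:9

4:9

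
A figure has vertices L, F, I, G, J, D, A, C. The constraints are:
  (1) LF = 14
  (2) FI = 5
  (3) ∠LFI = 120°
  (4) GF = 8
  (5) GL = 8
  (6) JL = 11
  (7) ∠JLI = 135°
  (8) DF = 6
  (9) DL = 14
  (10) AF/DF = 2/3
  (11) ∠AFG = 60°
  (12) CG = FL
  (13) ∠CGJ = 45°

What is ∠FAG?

From the given relations: AF = 2/3·DF = 2/3·6 = 4.
Step 1: By the law of cosines on triangle AFG: AG² = 4² + 8² − 2·4·8·cos(60°) = 48, so AG = 4·√3.
Step 2: By the inverse law of cosines on triangle FAG: cos(∠FAG) = (4² + (4·√3)² − 8²) / (2·4·4·√3) = 0/55.43 = 0, so ∠FAG = 90°.

Therefore, the measure of angle ∠FAG = 90°.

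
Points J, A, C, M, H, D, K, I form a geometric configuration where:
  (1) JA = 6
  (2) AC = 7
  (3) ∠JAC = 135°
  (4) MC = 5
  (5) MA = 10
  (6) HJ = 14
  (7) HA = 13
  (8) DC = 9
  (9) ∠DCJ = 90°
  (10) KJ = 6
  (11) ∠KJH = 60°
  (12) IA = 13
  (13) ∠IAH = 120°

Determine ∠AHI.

Step 1: By the law of cosines on triangle HAI: HI² = 13² + 13² − 2·13·13·cos(120°) = 507, so HI = 13·√3.
Step 2: By the inverse law of cosines on triangle AHI: cos(∠AHI) = (13² + (13·√3)² − 13²) / (2·13·13·√3) = 507/585.43 = 0.866, so ∠AHI = 30°.

Therefore, the measure of angle ∠AHI = 30°.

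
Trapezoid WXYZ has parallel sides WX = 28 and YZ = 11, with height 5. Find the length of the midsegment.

The midsegment of a trapezoid = (base1 + base2) / 2
midsegment = (28 + 11) / 2
midsegment = 39 / 2
midsegment = 39/2

39/2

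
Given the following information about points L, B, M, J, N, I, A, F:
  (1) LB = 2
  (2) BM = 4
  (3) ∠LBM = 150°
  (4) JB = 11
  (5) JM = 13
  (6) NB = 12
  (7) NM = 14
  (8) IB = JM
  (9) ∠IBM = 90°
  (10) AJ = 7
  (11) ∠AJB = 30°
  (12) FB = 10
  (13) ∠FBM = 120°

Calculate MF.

Step 1: By the law of cosines on triangle MBF: MF² = 4² + 10² − 2·4·10·cos(120°) = 156, so MF = 2·√39.

Therefore, the length of MF = 2·√39.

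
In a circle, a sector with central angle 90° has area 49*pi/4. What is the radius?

r² = 360 × 49*pi/4 / (π × 90) = 49, so r = 7.

7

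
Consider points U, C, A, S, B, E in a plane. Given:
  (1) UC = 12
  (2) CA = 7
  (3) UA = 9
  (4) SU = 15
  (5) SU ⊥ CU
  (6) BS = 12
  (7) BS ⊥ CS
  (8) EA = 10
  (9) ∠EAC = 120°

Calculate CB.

Step 1: By the law of cosines on triangle CUS: CS² = 12² + 15² − 2·12·15·cos(90°) = 369, so CS = 3·√41.
Step 2: By the law of cosines on triangle CSB: CB² = (3·√41)² + 12² − 2·3·√41·12·cos(90°) = 513, so CB = 3·√57.

Therefore, the length of CB = 3·√57.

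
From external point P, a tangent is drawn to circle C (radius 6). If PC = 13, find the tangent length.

tangent = √(d² - r²) = √(13² - 6²) = √(169 - 36) = √133 = sqrt(133)

sqrt(133)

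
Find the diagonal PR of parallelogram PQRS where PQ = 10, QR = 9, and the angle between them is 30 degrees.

Law of cosines: d^2 = 10^2 + 9^2 - 2(10)(9)cos(30°) = 181 - 90*sqrt(3), so d = sqrt(181 - 90*sqrt(3)).

sqrt(181 - 90*sqrt(3))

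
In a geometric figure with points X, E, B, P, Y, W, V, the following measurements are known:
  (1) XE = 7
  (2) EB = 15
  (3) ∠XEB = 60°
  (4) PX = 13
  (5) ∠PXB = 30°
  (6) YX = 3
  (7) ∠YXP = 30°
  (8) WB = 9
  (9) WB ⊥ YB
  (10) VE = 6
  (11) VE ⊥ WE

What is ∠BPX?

Step 1: By the law of cosines on triangle BEX: BX² = 15² + 7² − 2·15·7·cos(60°) = 169, so BX = 13.
Step 2: By the law of cosines on triangle PXB: PB² = 13² + 13² − 2·13·13·cos(30°) = 45.28, so PB ≈ 6.73.
Step 3: By the inverse law of cosines on triangle BPX: cos(∠BPX) = (6.73² + 13² − 13²) / (2·6.73·13) = 45.28/174.96 = 0.2588, so ∠BPX = 75°.

Therefore, the measure of angle ∠BPX = 75°.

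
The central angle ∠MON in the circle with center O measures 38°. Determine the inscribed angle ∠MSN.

By the inscribed angle theorem, the inscribed angle is half the central angle.
Inscribed angle = 38° / 2 = 19°

19°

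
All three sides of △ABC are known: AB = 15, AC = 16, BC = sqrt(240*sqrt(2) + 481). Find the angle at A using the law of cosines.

When all three sides of a triangle are known, the law of cosines can be rearranged to find any angle.
cos(C) = (a² + b² - c²) / (2ab) gives cos(A) = -sqrt(2)/2.
Taking the inverse cosine: A = 135°.

135°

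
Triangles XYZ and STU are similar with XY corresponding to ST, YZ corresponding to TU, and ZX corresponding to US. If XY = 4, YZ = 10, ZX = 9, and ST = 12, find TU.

Similar triangles have proportional sides. Setting up the proportion:
ST / XY = TU / YZ
12 / 4 = TU / 10
TU = 10 * 12 / 4 = 30.

30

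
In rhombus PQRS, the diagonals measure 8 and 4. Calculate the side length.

In a rhombus, the diagonals bisect each other perpendicularly, creating four congruent right triangles.
Each triangle has legs 4 (half of 8) and 2 (half of 4).
The hypotenuse of each right triangle is a side of the rhombus:
side = sqrt(4^2 + 2^2) = sqrt(20) = 2*sqrt(5)

2*sqrt(5)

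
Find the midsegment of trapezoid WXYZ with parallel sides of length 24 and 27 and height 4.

The midsegment (median) of a trapezoid connects the midpoints of the non-parallel sides.
Its length is the average of the two bases: (24 + 27) / 2 = 51/2.

51/2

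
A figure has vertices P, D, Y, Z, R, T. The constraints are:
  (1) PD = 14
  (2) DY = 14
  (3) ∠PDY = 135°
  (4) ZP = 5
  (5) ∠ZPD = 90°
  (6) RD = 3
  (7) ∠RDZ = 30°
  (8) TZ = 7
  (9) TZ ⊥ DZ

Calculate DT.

Step 1: By the law of cosines on triangle ZPD: ZD² = 5² + 14² − 2·5·14·cos(90°) = 221, so ZD ≈ 14.87.
Step 2: By the law of cosines on triangle DZT: DT² = 14.87² + 7² − 2·14.87·7·cos(90°) = 270, so DT = 3·√30.

Therefore, the length of DT = 3·√30.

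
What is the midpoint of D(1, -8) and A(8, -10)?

The midpoint is the point halfway along the segment.
Move half the horizontal distance: 1 + (8 - 1)/2 = 1 + 7/2 = 9/2
Move half the vertical distance: -8 + (-10 - -8)/2 = -8 + -2/2 = -9
Midpoint = (9/2, -9)

(9/2, -9)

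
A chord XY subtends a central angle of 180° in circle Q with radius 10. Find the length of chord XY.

Chord = 2(10) sin(90°) = 20

20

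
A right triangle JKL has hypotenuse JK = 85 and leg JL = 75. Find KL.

Rearranging the Pythagorean theorem to solve for the unknown leg:
leg^2 = hypotenuse^2 - known_leg^2 = 7225 - 5625 = 1600
leg = sqrt(1600) = 40.

40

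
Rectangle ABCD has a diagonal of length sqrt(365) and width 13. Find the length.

Using the Pythagorean theorem: d^2 = a^2 + b^2
b^2 = d^2 - a^2
b^2 = 365 - 169
b^2 = 196
b = sqrt(196) = 14

14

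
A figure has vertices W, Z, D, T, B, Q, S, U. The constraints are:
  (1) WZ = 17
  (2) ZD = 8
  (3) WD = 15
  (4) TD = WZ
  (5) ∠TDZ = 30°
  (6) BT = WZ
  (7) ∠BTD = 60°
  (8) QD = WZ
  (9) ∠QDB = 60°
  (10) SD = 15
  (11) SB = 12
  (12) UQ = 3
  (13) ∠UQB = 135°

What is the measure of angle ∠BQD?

From the given relations: BT = WZ = 17; TD = WZ = 17; QD = WZ = 17.
Step 1: By the law of cosines on triangle BTD: BD² = 17² + 17² − 2·17·17·cos(60°) = 289, so BD = 17.
Step 2: By the law of cosines on triangle QDB: QB² = 17² + 17² − 2·17·17·cos(60°) = 289, so QB = 17.
Step 3: By the inverse law of cosines on triangle BQD: cos(∠BQD) = (17² + 17² − 17²) / (2·17·17) = 289/578 = 0.5, so ∠BQD = 60°.

Therefore, the measure of angle ∠BQD = 60°.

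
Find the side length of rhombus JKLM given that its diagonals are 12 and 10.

The diagonals of a rhombus bisect each other at right angles.
Half-diagonals: 12/2 = 6 and 10/2 = 5
side = sqrt(6^2 + 5^2)
side = sqrt(36 + 25)
side = sqrt(61)

sqrt(61)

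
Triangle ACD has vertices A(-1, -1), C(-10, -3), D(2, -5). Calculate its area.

Shoelace: Area = (1/2)|-1(-3--5) + -10(-5--1) + 2(-1--3)| = (1/2)(42) = 21

21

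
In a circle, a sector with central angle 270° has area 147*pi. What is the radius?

The sector covers 270°/360° = 3/4 of the full circle.
Full circle area = 147*pi / 3/4 = 196*pi.
Since full area = πr², we get r² = 196*pi/π = 196, so r = 14.

14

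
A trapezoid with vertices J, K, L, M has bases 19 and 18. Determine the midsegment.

The midsegment of a trapezoid = (base1 + base2) / 2
midsegment = (19 + 18) / 2
midsegment = 37 / 2
midsegment = 37/2

37/2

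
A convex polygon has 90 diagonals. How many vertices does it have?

Using d = n(n - 3)/2, we solve 90 = n(n - 3)/2.
So n(n - 3) = 180.
Testing n = 15: 15 * 12 = 180 = 180. Correct.
The polygon has 15 sides.

15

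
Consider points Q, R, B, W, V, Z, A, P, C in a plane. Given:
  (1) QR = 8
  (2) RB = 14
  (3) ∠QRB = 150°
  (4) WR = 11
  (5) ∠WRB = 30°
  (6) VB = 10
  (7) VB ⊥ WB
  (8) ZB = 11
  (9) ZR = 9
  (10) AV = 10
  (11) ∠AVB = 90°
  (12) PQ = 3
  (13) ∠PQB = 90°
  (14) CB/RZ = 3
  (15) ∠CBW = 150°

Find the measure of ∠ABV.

Step 1: By the law of cosines on triangle BVA: BA² = 10² + 10² − 2·10·10·cos(90°) = 200, so BA = 10·√2.
Step 2: By the inverse law of cosines on triangle ABV: cos(∠ABV) = ((10·√2)² + 10² − 10²) / (2·10·√2·10) = 200/282.84 = 0.7071, so ∠ABV = 45°.

Therefore, the measure of angle ∠ABV = 45°.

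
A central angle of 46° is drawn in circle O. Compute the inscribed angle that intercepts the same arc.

Inscribed angle = 46° / 2 = 23° (inscribed angle theorem).

23°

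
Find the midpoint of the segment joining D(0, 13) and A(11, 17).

The midpoint is the point halfway along the segment.
Move half the horizontal distance: 0 + (11 - 0)/2 = 0 + 11/2 = 11/2
Move half the vertical distance: 13 + (17 - 13)/2 = 13 + 4/2 = 15
Midpoint = (11/2, 15)

(11/2, 15)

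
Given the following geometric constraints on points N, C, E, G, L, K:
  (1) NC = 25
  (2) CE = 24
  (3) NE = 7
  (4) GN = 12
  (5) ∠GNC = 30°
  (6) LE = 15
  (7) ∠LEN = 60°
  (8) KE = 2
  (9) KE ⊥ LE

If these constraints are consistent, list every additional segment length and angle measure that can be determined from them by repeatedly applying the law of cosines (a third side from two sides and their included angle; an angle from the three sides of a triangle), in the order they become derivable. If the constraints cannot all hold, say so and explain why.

The constraints are consistent. Derivable facts, in order:
After 1 step:
- CG ≈ 15.79
- LK ≈ 15.13
- NL = 13
- ∠CEN = 90°
- ∠CNE = 73.74°
- ∠ECN = 16.26°
After 2 steps:
- ∠CGN = 127.67°
- ∠EKL = 82.41°
- ∠ELK = 7.59°
- ∠ELN = 27.8°
- ∠ENL = 92.2°
- ∠GCN = 22.33°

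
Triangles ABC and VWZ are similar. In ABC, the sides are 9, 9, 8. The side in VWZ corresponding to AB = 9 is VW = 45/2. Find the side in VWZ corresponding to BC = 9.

Since the triangles are similar, the ratio of corresponding sides is constant.
Scale factor k = VW / AB = 45/2 / 9 = 5/2
WZ = k * BC = 5/2 * 9 = 45/2

45/2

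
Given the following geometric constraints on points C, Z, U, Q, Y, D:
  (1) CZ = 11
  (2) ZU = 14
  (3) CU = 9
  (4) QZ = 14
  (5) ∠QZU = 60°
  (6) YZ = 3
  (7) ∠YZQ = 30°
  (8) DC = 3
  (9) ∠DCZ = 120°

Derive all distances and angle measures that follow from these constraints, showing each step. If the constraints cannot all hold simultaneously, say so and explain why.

The constraints are consistent.

Step 1: From ZC = 11, CD = 3, and ∠ZCD = 120°, by the law of cosines:
  ZD² = ZC² + CD² - 2·ZC·CD·cos(120°) = 121 + 9 + 33 = 163
  ZD = √163

Step 2: From UZ = 14, ZQ = 14, and ∠UZQ = 60°, by the law of cosines:
  UQ² = UZ² + ZQ² - 2·UZ·ZQ·cos(60°) = 196 + 196 - 196 = 196
  UQ = 14

Step 3: From QZ = 14, ZY = 3, and ∠QZY = 30°, by the law of cosines:
  QY² = QZ² + ZY² - 2·QZ·ZY·cos(30°) = 196 + 9 - 72.75 = 132.3
  QY ≈ 11.5

Step 4: From CU = 9, CZ = 11, UZ = 14, by the inverse law of cosines:
  cos(∠UCZ) = (CU² + CZ² - UZ²) / (2·CU·CZ)
  ∠UCZ = 88.26°

Step 5: From ZC = 11, ZU = 14, CU = 9, by the inverse law of cosines:
  cos(∠CZU) = (ZC² + ZU² - CU²) / (2·ZC·ZU)
  ∠CZU = 39.98°

Step 6: From UC = 9, UZ = 14, CZ = 11, by the inverse law of cosines:
  cos(∠CUZ) = (UC² + UZ² - CZ²) / (2·UC·UZ)
  ∠CUZ = 51.75°

Step 7: From ZC = 11, ZD = √163, CD = 3, by the inverse law of cosines:
  cos(∠CZD) = (ZC² + ZD² - CD²) / (2·ZC·ZD)
  ∠CZD = 11.74°

Step 8: From UQ = 14, UZ = 14, QZ = 14, by the inverse law of cosines:
  cos(∠QUZ) = (UQ² + UZ² - QZ²) / (2·UQ·UZ)
  ∠QUZ = 60°

Step 9: From QU = 14, QZ = 14, UZ = 14, by the inverse law of cosines:
  cos(∠UQZ) = (QU² + QZ² - UZ²) / (2·QU·QZ)
  ∠UQZ = 60°

Step 10: From QY = 11.5, QZ = 14, YZ = 3, by the inverse law of cosines:
  cos(∠YQZ) = (QY² + QZ² - YZ²) / (2·QY·QZ)
  ∠YQZ = 7.49°

Step 11: From YQ = 11.5, YZ = 3, QZ = 14, by the inverse law of cosines:
  cos(∠QYZ) = (YQ² + YZ² - QZ²) / (2·YQ·YZ)
  ∠QYZ = 142.51°

Step 12: From DC = 3, DZ = √163, CZ = 11, by the inverse law of cosines:
  cos(∠CDZ) = (DC² + DZ² - CZ²) / (2·DC·DZ)
  ∠CDZ = 48.26°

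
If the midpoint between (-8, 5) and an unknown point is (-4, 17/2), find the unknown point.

Using the midpoint formula: M = ((x1 + x2)/2, (y1 + y2)/2)
We know M = (-4, 17/2) and P = (-8, 5)
For x: -4 = (-8 + x2)/2, so x2 = 2*-4 - -8 = 0
For y: 17/2 = (5 + y2)/2, so y2 = 2*17/2 - 5 = 12
Q = (0, 12)

(0, 12)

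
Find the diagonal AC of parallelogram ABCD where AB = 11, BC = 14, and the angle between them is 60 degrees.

Using the law of cosines:
d^2 = 11^2 + 14^2 - 2(11)(14)cos(60 degrees)
d^2 = 121 + 196 - 308*1/2
d^2 = 163
d = sqrt(163)

sqrt(163)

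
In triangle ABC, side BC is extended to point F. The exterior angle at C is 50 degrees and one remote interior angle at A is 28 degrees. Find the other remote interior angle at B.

angle B = 50 - 28 = 22 degrees (exterior angle theorem).

22 degrees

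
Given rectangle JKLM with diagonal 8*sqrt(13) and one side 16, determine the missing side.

Using the Pythagorean theorem: d^2 = a^2 + b^2
b^2 = d^2 - a^2
b^2 = 832 - 256
b^2 = 576
b = sqrt(576) = 24

24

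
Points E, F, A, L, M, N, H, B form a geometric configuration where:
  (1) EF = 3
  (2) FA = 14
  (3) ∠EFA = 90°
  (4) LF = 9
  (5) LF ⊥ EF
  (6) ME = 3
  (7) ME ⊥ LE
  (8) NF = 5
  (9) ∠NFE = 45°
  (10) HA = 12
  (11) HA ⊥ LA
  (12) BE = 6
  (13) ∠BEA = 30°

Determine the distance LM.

Step 1: By the law of cosines on triangle LFE: LE² = 9² + 3² − 2·9·3·cos(90°) = 90, so LE = 3·√10.
Step 2: By the law of cosines on triangle LEM: LM² = (3·√10)² + 3² − 2·3·√10·3·cos(90°) = 99, so LM = 3·√11.

Therefore, the length of LM = 3·√11.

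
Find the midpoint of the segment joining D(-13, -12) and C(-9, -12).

The midpoint is the average of the coordinates:
x: (-13 + -9)/2 = -11
y: (-12 + -12)/2 = -12
Midpoint = (-11, -12)

(-11, -12)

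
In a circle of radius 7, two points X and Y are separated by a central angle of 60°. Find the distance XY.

Chord = 2(7) sin(30°) = 7

7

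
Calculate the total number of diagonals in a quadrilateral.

Each of the 4 vertices connects to 1 non-adjacent vertices via diagonals.
Total connections = 4 × 1 = 4, but each diagonal is counted twice.
Number of diagonals = 4 / 2 = 2.

2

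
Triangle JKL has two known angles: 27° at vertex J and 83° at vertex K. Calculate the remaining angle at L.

The interior angles sum to 180°: angle L = 180 - 27 - 83 = 70°.
The triangle is acute (angles 27°, 83°, 70°).

70 degrees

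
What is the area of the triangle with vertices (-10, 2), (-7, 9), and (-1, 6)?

Shoelace: Area = (1/2)|-10(9-6) + -7(6-2) + -1(2-9)| = (1/2)(51) = 51/2

51/2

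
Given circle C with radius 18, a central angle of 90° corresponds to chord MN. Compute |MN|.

Chord length = 2r sin(θ/2)
= 2 × 18 × sin(90°/2)
= 2 × 18 × sin(45°)
= 18*sqrt(2)

18*sqrt(2)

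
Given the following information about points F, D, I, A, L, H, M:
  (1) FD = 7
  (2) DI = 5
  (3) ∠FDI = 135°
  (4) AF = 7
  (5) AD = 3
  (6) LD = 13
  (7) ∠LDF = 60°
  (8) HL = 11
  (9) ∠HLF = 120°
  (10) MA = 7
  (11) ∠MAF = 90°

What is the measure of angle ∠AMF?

Step 1: By the law of cosines on triangle MAF: MF² = 7² + 7² − 2·7·7·cos(90°) = 98, so MF = 7·√2.
Step 2: By the inverse law of cosines on triangle AMF: cos(∠AMF) = (7² + (7·√2)² − 7²) / (2·7·7·√2) = 98/138.59 = 0.7071, so ∠AMF = 45°.

Therefore, the measure of angle ∠AMF = 45°.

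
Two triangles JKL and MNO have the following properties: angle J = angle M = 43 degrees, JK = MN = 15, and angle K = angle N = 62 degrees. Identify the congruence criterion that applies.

The given information provides:
angle J = angle M = 43 degrees, JK = MN = 15, and angle K = angle N = 62 degrees
This matches the ASA congruence theorem.
Two pairs of corresponding angles and the included side are equal (Angle-Side-Angle).

ASA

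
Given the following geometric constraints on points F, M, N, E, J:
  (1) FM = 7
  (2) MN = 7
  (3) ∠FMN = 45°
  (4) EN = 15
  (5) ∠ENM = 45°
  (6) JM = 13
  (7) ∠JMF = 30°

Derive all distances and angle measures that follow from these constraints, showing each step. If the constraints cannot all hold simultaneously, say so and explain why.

The constraints are consistent.

Step 1: From FM = 7, MN = 7, and ∠FMN = 45°, by the law of cosines:
  FN² = FM² + MN² - 2·FM·MN·cos(45°) = 49 + 49 - 69.3 = 28.7
  FN ≈ 5.36

Step 2: From FM = 7, MJ = 13, and ∠FMJ = 30°, by the law of cosines:
  FJ² = FM² + MJ² - 2·FM·MJ·cos(30°) = 49 + 169 - 157.6 = 60.38
  FJ ≈ 7.77

Step 3: From MN = 7, NE = 15, and ∠MNE = 45°, by the law of cosines:
  ME² = MN² + NE² - 2·MN·NE·cos(45°) = 49 + 225 - 148.5 = 125.5
  ME ≈ 11.2

Step 4: From FJ = 7.77, FM = 7, JM = 13, by the inverse law of cosines:
  cos(∠JFM) = (FJ² + FM² - JM²) / (2·FJ·FM)
  ∠JFM = 123.23°

Step 5: From FM = 7, FN = 5.36, MN = 7, by the inverse law of cosines:
  cos(∠MFN) = (FM² + FN² - MN²) / (2·FM·FN)
  ∠MFN = 67.5°

Step 6: From ME = 11.2, MN = 7, EN = 15, by the inverse law of cosines:
  cos(∠EMN) = (ME² + MN² - EN²) / (2·ME·MN)
  ∠EMN = 108.78°

Step 7: From NF = 5.36, NM = 7, FM = 7, by the inverse law of cosines:
  cos(∠FNM) = (NF² + NM² - FM²) / (2·NF·NM)
  ∠FNM = 67.5°

Step 8: From EM = 11.2, EN = 15, MN = 7, by the inverse law of cosines:
  cos(∠MEN) = (EM² + EN² - MN²) / (2·EM·EN)
  ∠MEN = 26.22°

Step 9: From JF = 7.77, JM = 13, FM = 7, by the inverse law of cosines:
  cos(∠FJM) = (JF² + JM² - FM²) / (2·JF·JM)
  ∠FJM = 26.77°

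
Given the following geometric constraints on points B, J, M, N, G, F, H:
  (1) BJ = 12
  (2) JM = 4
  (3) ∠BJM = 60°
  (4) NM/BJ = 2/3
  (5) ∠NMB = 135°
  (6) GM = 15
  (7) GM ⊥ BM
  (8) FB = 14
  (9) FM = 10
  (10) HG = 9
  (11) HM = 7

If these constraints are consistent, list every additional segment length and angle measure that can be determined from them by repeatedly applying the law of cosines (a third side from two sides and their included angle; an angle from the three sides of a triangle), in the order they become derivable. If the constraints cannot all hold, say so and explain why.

The constraints are consistent. Derivable facts, in order:
After 1 step:
- BM = 4·√7
- ∠GHM = 138.94°
- ∠GMH = 23.21°
- ∠HGM = 17.85°
After 2 steps:
- BG ≈ 18.36
- BN ≈ 17.2
- ∠BFM = 48.92°
- ∠BMF = 85.66°
- ∠BMJ = 100.89°
- ∠FBM = 45.42°
- ∠JBM = 19.11°
After 3 steps:
- ∠BGM = 35.2°
- ∠BNM = 25.8°
- ∠GBM = 54.8°
- ∠MBN = 19.2°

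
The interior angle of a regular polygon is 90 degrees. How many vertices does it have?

Exterior angle = 180 - 90 = 90. n = 360 / 90 = 4.

4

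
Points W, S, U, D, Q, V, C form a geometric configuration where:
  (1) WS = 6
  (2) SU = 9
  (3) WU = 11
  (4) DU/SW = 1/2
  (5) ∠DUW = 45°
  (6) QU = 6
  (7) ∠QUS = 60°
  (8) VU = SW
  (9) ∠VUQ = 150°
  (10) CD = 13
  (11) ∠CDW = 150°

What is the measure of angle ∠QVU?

From the given relations: VU = SW = 6.
Step 1: By the law of cosines on triangle VUQ: VQ² = 6² + 6² − 2·6·6·cos(150°) = 134.35, so VQ ≈ 11.59.
Step 2: By the inverse law of cosines on triangle QVU: cos(∠QVU) = (11.59² + 6² − 6²) / (2·11.59·6) = 134.35/139.09 = 0.9659, so ∠QVU = 15°.

Therefore, the measure of angle ∠QVU = 15°.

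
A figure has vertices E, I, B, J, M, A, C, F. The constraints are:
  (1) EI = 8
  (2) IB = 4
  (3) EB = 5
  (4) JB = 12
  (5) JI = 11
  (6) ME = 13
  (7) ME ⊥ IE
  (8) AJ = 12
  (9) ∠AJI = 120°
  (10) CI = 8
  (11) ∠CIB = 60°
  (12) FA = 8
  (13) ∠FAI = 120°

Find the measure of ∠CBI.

Step 1: By the law of cosines on triangle BIC: BC² = 4² + 8² − 2·4·8·cos(60°) = 48, so BC = 4·√3.
Step 2: By the inverse law of cosines on triangle CBI: cos(∠CBI) = ((4·√3)² + 4² − 8²) / (2·4·√3·4) = 0/55.43 = 0, so ∠CBI = 90°.

Therefore, the measure of angle ∠CBI = 90°.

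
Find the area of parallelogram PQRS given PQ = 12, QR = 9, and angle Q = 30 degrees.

Area = a * b * sin(theta)
Area = 12 * 9 * sin(30 degrees)
Area = 108 * 1/2
Area = 54

54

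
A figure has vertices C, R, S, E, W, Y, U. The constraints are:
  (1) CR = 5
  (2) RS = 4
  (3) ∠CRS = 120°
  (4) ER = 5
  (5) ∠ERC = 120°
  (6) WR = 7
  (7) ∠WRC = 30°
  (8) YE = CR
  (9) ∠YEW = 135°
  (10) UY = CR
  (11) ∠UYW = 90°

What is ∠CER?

Step 1: By the law of cosines on triangle ERC: EC² = 5² + 5² − 2·5·5·cos(120°) = 75, so EC = 5·√3.
Step 2: By the inverse law of cosines on triangle CER: cos(∠CER) = ((5·√3)² + 5² − 5²) / (2·5·√3·5) = 75/86.6 = 0.866, so ∠CER = 30°.

Therefore, the measure of angle ∠CER = 30°.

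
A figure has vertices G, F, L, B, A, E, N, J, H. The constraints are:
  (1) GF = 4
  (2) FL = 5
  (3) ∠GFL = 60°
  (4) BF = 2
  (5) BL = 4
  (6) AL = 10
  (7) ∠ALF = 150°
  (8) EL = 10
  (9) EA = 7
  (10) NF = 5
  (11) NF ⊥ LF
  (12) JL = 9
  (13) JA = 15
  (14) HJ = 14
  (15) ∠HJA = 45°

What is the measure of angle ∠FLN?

Step 1: By the law of cosines on triangle LFN: LN² = 5² + 5² − 2·5·5·cos(90°) = 50, so LN = 5·√2.
Step 2: By the inverse law of cosines on triangle FLN: cos(∠FLN) = (5² + (5·√2)² − 5²) / (2·5·5·√2) = 50/70.71 = 0.7071, so ∠FLN = 45°.

Therefore, the measure of angle ∠FLN = 45°.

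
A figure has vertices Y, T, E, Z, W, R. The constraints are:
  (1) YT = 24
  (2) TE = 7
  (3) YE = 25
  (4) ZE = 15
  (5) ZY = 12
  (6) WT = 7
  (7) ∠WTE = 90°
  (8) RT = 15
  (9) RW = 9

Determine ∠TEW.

Step 1: By the law of cosines on triangle ETW: EW² = 7² + 7² − 2·7·7·cos(90°) = 98, so EW = 7·√2.
Step 2: By the inverse law of cosines on triangle TEW: cos(∠TEW) = (7² + (7·√2)² − 7²) / (2·7·7·√2) = 98/138.59 = 0.7071, so ∠TEW = 45°.

Therefore, the measure of angle ∠TEW = 45°.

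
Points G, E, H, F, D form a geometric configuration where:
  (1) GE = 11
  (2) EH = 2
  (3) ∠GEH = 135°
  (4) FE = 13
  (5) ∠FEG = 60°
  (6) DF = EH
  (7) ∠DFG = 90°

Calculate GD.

From the given relations: DF = EH = 2.
Step 1: By the law of cosines on triangle FEG: FG² = 13² + 11² − 2·13·11·cos(60°) = 147, so FG = 7·√3.
Step 2: By the law of cosines on triangle GFD: GD² = (7·√3)² + 2² − 2·7·√3·2·cos(90°) = 151, so GD = √151.

Therefore, the length of GD = √151.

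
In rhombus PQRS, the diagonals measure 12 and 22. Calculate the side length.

The diagonals of a rhombus bisect each other at right angles.
Half-diagonals: 12/2 = 6 and 22/2 = 11
side = sqrt(6^2 + 11^2)
side = sqrt(36 + 121)
side = sqrt(157)

sqrt(157)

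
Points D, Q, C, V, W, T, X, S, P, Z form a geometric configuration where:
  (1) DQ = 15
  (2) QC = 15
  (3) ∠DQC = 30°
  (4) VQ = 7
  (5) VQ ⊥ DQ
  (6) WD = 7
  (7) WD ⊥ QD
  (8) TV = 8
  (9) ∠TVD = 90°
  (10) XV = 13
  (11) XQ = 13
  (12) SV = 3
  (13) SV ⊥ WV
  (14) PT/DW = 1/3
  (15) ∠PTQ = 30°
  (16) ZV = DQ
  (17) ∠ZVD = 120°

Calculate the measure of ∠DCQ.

Step 1: By the law of cosines on triangle CQD: CD² = 15² + 15² − 2·15·15·cos(30°) = 60.29, so CD ≈ 7.76.
Step 2: By the inverse law of cosines on triangle DCQ: cos(∠DCQ) = (7.76² + 15² − 15²) / (2·7.76·15) = 60.29/232.94 = 0.2588, so ∠DCQ = 75°.

Therefore, the measure of angle ∠DCQ = 75°.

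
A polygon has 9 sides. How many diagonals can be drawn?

Each of the 9 vertices connects to 6 non-adjacent vertices via diagonals.
Total connections = 9 × 6 = 54, but each diagonal is counted twice.
Number of diagonals = 54 / 2 = 27.

27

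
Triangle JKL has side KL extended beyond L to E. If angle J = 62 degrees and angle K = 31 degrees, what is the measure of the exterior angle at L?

The interior angle at L is 180 - 62 - 31 = 87 degrees.
The exterior angle and interior angle at L are supplementary:
Exterior angle = 180 - 87 = 93 degrees.

93 degrees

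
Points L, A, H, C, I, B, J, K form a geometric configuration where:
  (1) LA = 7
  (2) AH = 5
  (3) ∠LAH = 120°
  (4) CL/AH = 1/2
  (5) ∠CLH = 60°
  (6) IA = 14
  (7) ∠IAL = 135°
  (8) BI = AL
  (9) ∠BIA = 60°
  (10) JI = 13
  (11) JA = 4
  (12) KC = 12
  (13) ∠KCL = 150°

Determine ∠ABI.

From the given relations: BI = AL = 7.
Step 1: By the law of cosines on triangle BIA: BA² = 7² + 14² − 2·7·14·cos(60°) = 147, so BA = 7·√3.
Step 2: By the inverse law of cosines on triangle ABI: cos(∠ABI) = ((7·√3)² + 7² − 14²) / (2·7·√3·7) = 0/169.74 = 0, so ∠ABI = 90°.

Therefore, the measure of angle ∠ABI = 90°.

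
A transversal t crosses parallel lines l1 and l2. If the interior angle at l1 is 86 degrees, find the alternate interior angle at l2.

Alternate interior angles lie on opposite sides of the transversal, between the parallel lines.
By the alternate interior angle theorem, they are equal: 86 degrees.

86 degrees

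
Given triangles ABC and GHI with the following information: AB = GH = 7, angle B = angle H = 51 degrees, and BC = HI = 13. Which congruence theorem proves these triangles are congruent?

Consider the given information: AB = GH = 7, angle B = angle H = 51 degrees, and BC = HI = 13
This is not ASA or HL: ASA requires two angles and the side between them. HL only applies to right triangles with matching hypotenuse and leg.
The correct criterion is SAS. Two pairs of corresponding sides and the included angle are equal (Side-Angle-Side).

SAS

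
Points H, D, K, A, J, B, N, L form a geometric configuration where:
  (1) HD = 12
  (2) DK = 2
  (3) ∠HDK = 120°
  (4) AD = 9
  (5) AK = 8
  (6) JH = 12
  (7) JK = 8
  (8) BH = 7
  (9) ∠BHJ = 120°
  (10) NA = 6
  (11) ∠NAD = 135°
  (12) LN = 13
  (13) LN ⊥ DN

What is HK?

Step 1: By the law of cosines on triangle HDK: HK² = 12² + 2² − 2·12·2·cos(120°) = 172, so HK = 2·√43.

Therefore, the length of HK = 2·√43.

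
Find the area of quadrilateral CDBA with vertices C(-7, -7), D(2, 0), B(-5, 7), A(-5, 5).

The Shoelace formula works by pairing each vertex with the next (cycling back to the first).
For each pair, compute x_i*y_(i+1) - x_(i+1)*y_i:
  (-7*0 - 2*-7) = 14
  (2*7 - -5*0) = 14
  (-5*5 - -5*7) = 10
  (-5*-7 - -7*5) = 70
Taking half the absolute value of the total: Area = (1/2)(108) = 54.

54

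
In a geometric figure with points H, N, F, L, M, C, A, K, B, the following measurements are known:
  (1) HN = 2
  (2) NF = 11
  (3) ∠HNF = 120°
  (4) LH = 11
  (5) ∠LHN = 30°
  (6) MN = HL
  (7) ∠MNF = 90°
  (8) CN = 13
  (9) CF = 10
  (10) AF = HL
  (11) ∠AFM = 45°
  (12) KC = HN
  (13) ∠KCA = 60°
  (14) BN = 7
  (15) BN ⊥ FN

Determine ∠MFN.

From the given relations: MN = HL = 11.
Step 1: By the law of cosines on triangle FNM: FM² = 11² + 11² − 2·11·11·cos(90°) = 242, so FM = 11·√2.
Step 2: By the inverse law of cosines on triangle MFN: cos(∠MFN) = ((11·√2)² + 11² − 11²) / (2·11·√2·11) = 242/342.24 = 0.7071, so ∠MFN = 45°.

Therefore, the measure of angle ∠MFN = 45°.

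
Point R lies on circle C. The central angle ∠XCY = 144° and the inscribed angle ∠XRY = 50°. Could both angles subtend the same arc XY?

By the inscribed angle theorem, the inscribed angle for a central angle of 144° should be 144° / 2 = 72°.
The given inscribed angle is 50°, which does not equal 72°.
Therefore, no, they do not correspond to the same arc.

No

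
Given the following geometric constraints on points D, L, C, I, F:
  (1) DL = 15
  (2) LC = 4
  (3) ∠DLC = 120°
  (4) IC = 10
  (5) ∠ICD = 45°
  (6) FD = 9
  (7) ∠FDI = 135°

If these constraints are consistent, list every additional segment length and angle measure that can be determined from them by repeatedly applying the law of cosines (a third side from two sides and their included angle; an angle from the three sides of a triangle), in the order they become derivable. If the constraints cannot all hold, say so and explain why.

The constraints are consistent. Derivable facts, in order:
After 1 step:
- DC ≈ 17.35
After 2 steps:
- DI ≈ 12.48
- ∠CDL = 11.52°
- ∠DCL = 48.48°
After 3 steps:
- IF ≈ 19.89
- ∠CDI = 34.53°
- ∠CID = 100.47°
After 4 steps:
- ∠DFI = 26.34°
- ∠DIF = 18.66°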